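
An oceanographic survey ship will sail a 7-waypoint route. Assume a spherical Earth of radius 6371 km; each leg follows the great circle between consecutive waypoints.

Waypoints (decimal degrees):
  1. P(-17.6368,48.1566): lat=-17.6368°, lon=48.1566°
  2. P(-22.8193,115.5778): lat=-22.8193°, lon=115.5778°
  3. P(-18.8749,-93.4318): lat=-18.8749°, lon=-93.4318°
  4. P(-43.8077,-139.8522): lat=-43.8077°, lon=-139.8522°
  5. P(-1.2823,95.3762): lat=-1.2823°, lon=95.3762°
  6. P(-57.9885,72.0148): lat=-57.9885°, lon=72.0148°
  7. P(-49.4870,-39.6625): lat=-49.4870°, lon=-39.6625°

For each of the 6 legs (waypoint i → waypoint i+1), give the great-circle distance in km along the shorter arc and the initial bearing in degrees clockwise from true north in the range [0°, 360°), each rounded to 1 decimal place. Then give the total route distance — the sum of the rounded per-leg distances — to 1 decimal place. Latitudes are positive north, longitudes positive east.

Leg 1: dist=6999.7 km, bearing=107.1°
Leg 2: dist=14409.7 km, bearing=143.5°
Leg 3: dist=5114.8 km, bearing=226.6°
Leg 4: dist=12601.4 km, bearing=243.4°
Leg 5: dist=6631.3 km, bearing=194.1°
Leg 6: dist=6542.5 km, bearing=224.9°
Total: 52299.4 km

Leg 1: φ1=-0.3078202, φ2=-0.3982719, Δφ=-0.0904517, Δλ=1.1767219 rad; a=sin²(Δφ/2)+cosφ1·cosφ2·sin²(Δλ/2)=0.2726138872; c=2·atan2(√a, √(1-a))=1.098679881; dist=6371·c=6999.690 ≈ 6999.7 km; running total=6999.7 km
Leg 1 bearing: y=sinΔλ·cosφ2=0.85108393, x=cosφ1·sinφ2-sinφ1·cosφ2·cosΔλ=-0.26237068; θ=atan2(y, x)=107.1334° ≈ 107.1°
Leg 2: φ1=-0.3982719, φ2=-0.3294292, Δφ=0.0688428, Δλ=-3.6479057 rad; a=sin²(Δφ/2)+cosφ1·cosφ2·sin²(Δλ/2)=0.8186409664; c=2·atan2(√a, √(1-a))=2.261762358; dist=6371·c=14409.688 ≈ 14409.7 km; running total=21409.4 km
Leg 2 bearing: y=sinΔλ·cosφ2=0.45887869, x=cosφ1·sinφ2-sinφ1·cosφ2·cosΔλ=-0.61911395; θ=atan2(y, x)=143.4547° ≈ 143.5°
Leg 3: φ1=-0.3294292, φ2=-0.7645886, Δφ=-0.4351595, Δλ=-0.8101888 rad; a=sin²(Δφ/2)+cosφ1·cosφ2·sin²(Δλ/2)=0.1526600034; c=2·atan2(√a, √(1-a))=0.802821396; dist=6371·c=5114.775 ≈ 5114.8 km; running total=26524.2 km
Leg 3 bearing: y=sinΔλ·cosφ2=-0.52278825, x=cosφ1·sinφ2-sinφ1·cosφ2·cosΔλ=-0.49407708; θ=atan2(y, x)=-133.3827° <0 so +360° → 226.6173° ≈ 226.6°
Leg 4: φ1=-0.7645886, φ2=-0.0223804, Δφ=0.7422082, Δλ=4.1055101 rad; a=sin²(Δφ/2)+cosφ1·cosφ2·sin²(Δλ/2)=0.6979885607; c=2·atan2(√a, √(1-a))=1.977928035; dist=6371·c=12601.380 ≈ 12601.4 km; running total=39125.6 km
Leg 4 bearing: y=sinΔλ·cosφ2=-0.82122628, x=cosφ1·sinφ2-sinφ1·cosφ2·cosΔλ=-0.41084000; θ=atan2(y, x)=-116.5777° <0 so +360° → 243.4223° ≈ 243.4°
Leg 5: φ1=-0.0223804, φ2=-1.0120903, Δφ=-0.9897099, Δλ=-0.4077333 rad; a=sin²(Δφ/2)+cosφ1·cosφ2·sin²(Δλ/2)=0.2472562167; c=2·atan2(√a, √(1-a))=1.040849379; dist=6371·c=6631.251 ≈ 6631.3 km; running total=45756.9 km
Leg 5 bearing: y=sinΔλ·cosφ2=-0.21019612, x=cosφ1·sinφ2-sinφ1·cosφ2·cosΔλ=-0.83683924; θ=atan2(y, x)=-165.9002° <0 so +360° → 194.0998° ≈ 194.1°
Leg 6: φ1=-1.0120903, φ2=-0.8637111, Δφ=0.1483792, Δλ=-1.9491366 rad; a=sin²(Δφ/2)+cosφ1·cosφ2·sin²(Δλ/2)=0.2412715716; c=2·atan2(√a, √(1-a))=1.026920027; dist=6371·c=6542.507 ≈ 6542.5 km; running total=52299.4 km
Leg 6 bearing: y=sinΔλ·cosφ2=-0.60367874, x=cosφ1·sinφ2-sinφ1·cosφ2·cosΔλ=-0.60647373; θ=atan2(y, x)=-135.1323° <0 so +360° → 224.8677° ≈ 224.9°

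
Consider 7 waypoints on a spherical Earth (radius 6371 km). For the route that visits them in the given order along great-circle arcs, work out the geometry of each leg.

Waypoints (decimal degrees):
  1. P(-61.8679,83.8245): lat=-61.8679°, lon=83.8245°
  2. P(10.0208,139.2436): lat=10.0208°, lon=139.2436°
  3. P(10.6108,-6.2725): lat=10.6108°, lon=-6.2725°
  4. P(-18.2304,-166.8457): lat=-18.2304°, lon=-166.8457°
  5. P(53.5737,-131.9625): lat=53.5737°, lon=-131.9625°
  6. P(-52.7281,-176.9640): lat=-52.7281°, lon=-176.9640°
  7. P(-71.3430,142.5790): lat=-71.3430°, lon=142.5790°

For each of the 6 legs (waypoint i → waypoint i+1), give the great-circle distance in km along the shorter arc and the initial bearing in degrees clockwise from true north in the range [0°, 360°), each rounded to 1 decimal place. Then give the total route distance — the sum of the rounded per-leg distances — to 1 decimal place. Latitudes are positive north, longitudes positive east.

Leg 1: φ1=-1.0797986, φ2=0.1748960, Δφ=1.2546945, Δλ=0.9672458 rad; a=sin²(Δφ/2)+cosφ1·cosφ2·sin²(Δλ/2)=0.4449596576; c=2·atan2(√a, √(1-a))=1.460492099; dist=6371·c=9304.795 ≈ 9304.8 km; running total=9304.8 km
Leg 1 bearing: y=sinΔλ·cosφ2=0.81076550, x=cosφ1·sinφ2-sinφ1·cosφ2·cosΔλ=0.57492743; θ=atan2(y, x)=54.6589° ≈ 54.7°
Leg 2: φ1=0.1748960, φ2=0.1851934, Δφ=0.0102974, Δλ=-2.5397351 rad; a=sin²(Δφ/2)+cosφ1·cosφ2·sin²(Δλ/2)=0.8828950089; c=2·atan2(√a, √(1-a))=2.443065231; dist=6371·c=15564.769 ≈ 15564.8 km; running total=24869.6 km
Leg 2 bearing: y=sinΔλ·cosφ2=-0.55649342, x=cosφ1·sinφ2-sinφ1·cosφ2·cosΔλ=0.32230532; θ=atan2(y, x)=-59.9218° <0 so +360° → 300.0782° ≈ 300.1°
Leg 3: φ1=0.1851934, φ2=-0.3181805, Δφ=-0.5033739, Δλ=-2.8025310 rad; a=sin²(Δφ/2)+cosφ1·cosφ2·sin²(Δλ/2)=0.9690098750; c=2·atan2(√a, √(1-a))=2.787668067; dist=6371·c=17760.233 ≈ 17760.2 km; running total=42629.8 km
Leg 3 bearing: y=sinΔλ·cosφ2=-0.31590771, x=cosφ1·sinφ2-sinφ1·cosφ2·cosΔλ=-0.14255268; θ=atan2(y, x)=-114.2872° <0 so +360° → 245.7128° ≈ 245.7°
Leg 4: φ1=-0.3181805, φ2=0.9350375, Δφ=1.2532180, Δλ=0.6088267 rad; a=sin²(Δφ/2)+cosφ1·cosφ2·sin²(Δλ/2)=0.3945349468; c=2·atan2(√a, √(1-a))=1.358269950; dist=6371·c=8653.538 ≈ 8653.5 km; running total=51283.3 km
Leg 4 bearing: y=sinΔλ·cosφ2=0.33959071, x=cosφ1·sinφ2-sinφ1·cosφ2·cosΔλ=0.91661695; θ=atan2(y, x)=20.3288° ≈ 20.3°
Leg 5: φ1=0.9350375, φ2=-0.9202790, Δφ=-1.8553164, Δλ=-0.7854243 rad; a=sin²(Δφ/2)+cosφ1·cosφ2·sin²(Δλ/2)=0.6930135379; c=2·atan2(√a, √(1-a))=1.967117267; dist=6371·c=12532.504 ≈ 12532.5 km; running total=63815.8 km
Leg 5 bearing: y=sinΔλ·cosφ2=-0.42823380, x=cosφ1·sinφ2-sinφ1·cosφ2·cosΔλ=-0.81706726; θ=atan2(y, x)=-152.3405° <0 so +360° → 207.6595° ≈ 207.7°
Leg 6: φ1=-0.9202790, φ2=-1.2451702, Δφ=-0.3248913, Δλ=5.5770775 rad; a=sin²(Δφ/2)+cosφ1·cosφ2·sin²(Δλ/2)=0.0493186187; c=2·atan2(√a, √(1-a))=0.447890258; dist=6371·c=2853.509 ≈ 2853.5 km; running total=66669.3 km
Leg 6 bearing: y=sinΔλ·cosφ2=-0.20757713, x=cosφ1·sinφ2-sinφ1·cosφ2·cosΔλ=-0.38007487; θ=atan2(y, x)=-151.3589° <0 so +360° → 208.6411° ≈ 208.6°

Leg 1: dist=9304.8 km, bearing=54.7°
Leg 2: dist=15564.8 km, bearing=300.1°
Leg 3: dist=17760.2 km, bearing=245.7°
Leg 4: dist=8653.5 km, bearing=20.3°
Leg 5: dist=12532.5 km, bearing=207.7°
Leg 6: dist=2853.5 km, bearing=208.6°
Total: 66669.3 km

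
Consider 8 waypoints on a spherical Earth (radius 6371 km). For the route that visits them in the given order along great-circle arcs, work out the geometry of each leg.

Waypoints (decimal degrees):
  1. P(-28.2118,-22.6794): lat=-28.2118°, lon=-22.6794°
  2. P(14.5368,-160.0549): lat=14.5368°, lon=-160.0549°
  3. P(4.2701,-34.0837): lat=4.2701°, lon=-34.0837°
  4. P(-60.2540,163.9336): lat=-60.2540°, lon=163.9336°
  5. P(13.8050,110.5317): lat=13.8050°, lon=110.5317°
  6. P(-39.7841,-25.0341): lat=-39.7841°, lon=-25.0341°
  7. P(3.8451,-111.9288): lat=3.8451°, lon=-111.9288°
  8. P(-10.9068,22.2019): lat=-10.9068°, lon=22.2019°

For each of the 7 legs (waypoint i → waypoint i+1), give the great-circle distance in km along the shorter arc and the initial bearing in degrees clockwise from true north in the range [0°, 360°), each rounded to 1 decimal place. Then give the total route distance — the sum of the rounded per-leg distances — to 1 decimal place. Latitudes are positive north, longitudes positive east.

Leg 1: φ1=-0.4923888, φ2=0.2537150, Δφ=0.7461038, Δλ=-2.3976548 rad; a=sin²(Δφ/2)+cosφ1·cosφ2·sin²(Δλ/2)=0.8731486822; c=2·atan2(√a, √(1-a))=2.413278172; dist=6371·c=15374.995 ≈ 15375.0 km; running total=15375.0 km
Leg 1 bearing: y=sinΔλ·cosφ2=-0.65551151, x=cosφ1·sinφ2-sinφ1·cosφ2·cosΔλ=-0.11552015; θ=atan2(y, x)=-99.9946° <0 so +360° → 260.0054° ≈ 260.0°
Leg 2: φ1=0.2537150, φ2=0.0745273, Δφ=-0.1791877, Δλ=2.1986122 rad; a=sin²(Δφ/2)+cosφ1·cosφ2·sin²(Δλ/2)=0.7741535443; c=2·atan2(√a, √(1-a))=2.151134875; dist=6371·c=13704.880 ≈ 13704.9 km; running total=29079.9 km
Leg 2 bearing: y=sinΔλ·cosφ2=0.80706580, x=cosφ1·sinφ2-sinφ1·cosφ2·cosΔλ=0.21909847; θ=atan2(y, x)=74.8117° ≈ 74.8°
Leg 3: φ1=0.0745273, φ2=-1.0516307, Δφ=-1.1261580, Δλ=3.4560539 rad; a=sin²(Δφ/2)+cosφ1·cosφ2·sin²(Δλ/2)=0.7675817314; c=2·atan2(√a, √(1-a))=2.135497567; dist=6371·c=13605.255 ≈ 13605.3 km; running total=42685.2 km
Leg 3 bearing: y=sinΔλ·cosφ2=-0.15346307, x=cosφ1·sinφ2-sinφ1·cosφ2·cosΔλ=-0.83069197; θ=atan2(y, x)=-169.5331° <0 so +360° → 190.4669° ≈ 190.5°
Leg 4: φ1=-1.0516307, φ2=0.2409427, Δφ=1.2925734, Δλ=-0.9320390 rad; a=sin²(Δφ/2)+cosφ1·cosφ2·sin²(Δλ/2)=0.4599569407; c=2·atan2(√a, √(1-a))=1.490624351; dist=6371·c=9496.768 ≈ 9496.8 km; running total=52182.0 km
Leg 4 bearing: y=sinΔλ·cosφ2=-0.77964606, x=cosφ1·sinφ2-sinφ1·cosφ2·cosΔλ=0.62107829; θ=atan2(y, x)=-51.4586° <0 so +360° → 308.5414° ≈ 308.5°
Leg 5: φ1=0.2409427, φ2=-0.6943635, Δφ=-0.9353062, Δλ=-2.3660696 rad; a=sin²(Δφ/2)+cosφ1·cosφ2·sin²(Δλ/2)=0.8427818380; c=2·atan2(√a, √(1-a))=2.326174011; dist=6371·c=14820.055 ≈ 14820.1 km; running total=67002.1 km
Leg 5 bearing: y=sinΔλ·cosφ2=-0.53799171, x=cosφ1·sinφ2-sinφ1·cosφ2·cosΔλ=-0.49047667; θ=atan2(y, x)=-132.3548° <0 so +360° → 227.6452° ≈ 227.6°
Leg 6: φ1=-0.6943635, φ2=0.0671097, Δφ=0.7614732, Δλ=-1.5165986 rad; a=sin²(Δφ/2)+cosφ1·cosφ2·sin²(Δλ/2)=0.5006881323; c=2·atan2(√a, √(1-a))=1.572172592; dist=6371·c=10016.312 ≈ 10016.3 km; running total=77018.4 km
Leg 6 bearing: y=sinΔλ·cosφ2=-0.99628396, x=cosφ1·sinφ2-sinφ1·cosφ2·cosΔλ=0.08611838; θ=atan2(y, x)=-85.0597° <0 so +360° → 274.9403° ≈ 274.9°
Leg 7: φ1=0.0671097, φ2=-0.1903596, Δφ=-0.2574692, Δλ=2.3410223 rad; a=sin²(Δφ/2)+cosφ1·cosφ2·sin²(Δλ/2)=0.8474345546; c=2·atan2(√a, √(1-a))=2.339034201; dist=6371·c=14901.987 ≈ 14902.0 km; running total=91920.4 km
Leg 7 bearing: y=sinΔλ·cosφ2=0.70478801, x=cosφ1·sinφ2-sinφ1·cosφ2·cosΔλ=-0.14293630; θ=atan2(y, x)=101.4645° ≈ 101.5°

Leg 1: dist=15375.0 km, bearing=260.0°
Leg 2: dist=13704.9 km, bearing=74.8°
Leg 3: dist=13605.3 km, bearing=190.5°
Leg 4: dist=9496.8 km, bearing=308.5°
Leg 5: dist=14820.1 km, bearing=227.6°
Leg 6: dist=10016.3 km, bearing=274.9°
Leg 7: dist=14902.0 km, bearing=101.5°
Total: 91920.4 km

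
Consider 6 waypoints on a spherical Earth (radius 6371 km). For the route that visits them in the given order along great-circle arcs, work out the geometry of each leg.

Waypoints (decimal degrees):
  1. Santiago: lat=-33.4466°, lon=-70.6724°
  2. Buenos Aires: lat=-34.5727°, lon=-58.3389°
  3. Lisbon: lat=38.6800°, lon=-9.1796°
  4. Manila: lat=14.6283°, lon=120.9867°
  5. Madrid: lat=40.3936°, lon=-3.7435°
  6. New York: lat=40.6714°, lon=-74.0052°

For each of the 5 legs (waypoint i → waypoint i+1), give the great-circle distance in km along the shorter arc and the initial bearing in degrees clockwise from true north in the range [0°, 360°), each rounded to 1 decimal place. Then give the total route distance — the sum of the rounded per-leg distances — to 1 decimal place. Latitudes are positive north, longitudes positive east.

Leg 1: dist=1143.0 km, bearing=99.7°
Leg 2: dist=9588.5 km, bearing=36.3°
Leg 3: dist=12145.9 km, bearing=51.5°
Leg 4: dist=11658.0 km, bearing=319.6°
Leg 5: dist=5767.9 km, bearing=294.8°
Total: 40303.3 km

Leg 1: φ1=-0.5837533, φ2=-0.6034074, Δφ=-0.0196542, Δλ=0.2152602 rad; a=sin²(Δφ/2)+cosφ1·cosφ2·sin²(Δλ/2)=0.0080248392; c=2·atan2(√a, √(1-a))=0.179403428; dist=6371·c=1142.979 ≈ 1143.0 km; running total=1143.0 km
Leg 1 bearing: y=sinΔλ·cosφ2=0.17588103, x=cosφ1·sinφ2-sinφ1·cosφ2·cosΔλ=-0.03012686; θ=atan2(y, x)=99.7199° ≈ 99.7°
Leg 2: φ1=-0.6034074, φ2=0.6750934, Δφ=1.2785008, Δλ=0.8579916 rad; a=sin²(Δφ/2)+cosφ1·cosφ2·sin²(Δλ/2)=0.4671407853; c=2·atan2(√a, √(1-a))=1.505030500; dist=6371·c=9588.549 ≈ 9588.5 km; running total=10731.5 km
Leg 2 bearing: y=sinΔλ·cosφ2=0.59058465, x=cosφ1·sinφ2-sinφ1·cosφ2·cosΔλ=0.80429526; θ=atan2(y, x)=36.2894° ≈ 36.3°
Leg 3: φ1=0.6750934, φ2=0.2553120, Δφ=-0.4197814, Δλ=2.2718305 rad; a=sin²(Δφ/2)+cosφ1·cosφ2·sin²(Δλ/2)=0.6646841655; c=2·atan2(√a, √(1-a))=1.906430826; dist=6371·c=12145.871 ≈ 12145.9 km; running total=22877.4 km
Leg 3 bearing: y=sinΔλ·cosφ2=0.73940444, x=cosφ1·sinφ2-sinφ1·cosφ2·cosΔλ=0.58719466; θ=atan2(y, x)=51.5453° ≈ 51.5°
Leg 4: φ1=0.2553120, φ2=0.7050013, Δφ=0.4496893, Δλ=-2.1769527 rad; a=sin²(Δφ/2)+cosφ1·cosφ2·sin²(Δλ/2)=0.6280874297; c=2·atan2(√a, √(1-a))=1.829859252; dist=6371·c=11658.033 ≈ 11658.0 km; running total=34535.4 km
Leg 4 bearing: y=sinΔλ·cosφ2=-0.62592508, x=cosφ1·sinφ2-sinφ1·cosφ2·cosΔλ=0.73660860; θ=atan2(y, x)=-40.3559° <0 so +360° → 319.6441° ≈ 319.6°
Leg 5: φ1=0.7050013, φ2=0.7098498, Δφ=0.0048485, Δλ=-1.2262980 rad; a=sin²(Δφ/2)+cosφ1·cosφ2·sin²(Δλ/2)=0.1912879426; c=2·atan2(√a, √(1-a))=0.905332430; dist=6371·c=5767.873 ≈ 5767.9 km; running total=40303.3 km
Leg 5 bearing: y=sinΔλ·cosφ2=-0.71389644, x=cosφ1·sinφ2-sinφ1·cosφ2·cosΔλ=0.33036242; θ=atan2(y, x)=-65.1672° <0 so +360° → 294.8328° ≈ 294.8°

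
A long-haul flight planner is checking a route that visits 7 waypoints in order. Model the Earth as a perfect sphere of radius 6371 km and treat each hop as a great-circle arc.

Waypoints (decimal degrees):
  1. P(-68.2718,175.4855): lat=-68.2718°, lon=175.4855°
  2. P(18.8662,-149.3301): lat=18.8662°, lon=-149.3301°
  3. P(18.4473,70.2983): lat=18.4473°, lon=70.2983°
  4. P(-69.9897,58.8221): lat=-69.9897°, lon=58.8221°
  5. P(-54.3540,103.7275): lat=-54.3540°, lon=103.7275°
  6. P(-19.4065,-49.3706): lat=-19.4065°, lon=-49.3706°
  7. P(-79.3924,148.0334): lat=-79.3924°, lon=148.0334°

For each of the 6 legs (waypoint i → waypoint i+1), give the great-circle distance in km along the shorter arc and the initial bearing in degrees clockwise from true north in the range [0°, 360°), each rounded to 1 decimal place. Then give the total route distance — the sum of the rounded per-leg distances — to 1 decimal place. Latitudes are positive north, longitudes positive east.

Leg 1: φ1=-1.1915677, φ2=0.3292773, Δφ=1.5208450, Δλ=-5.6691017 rad; a=sin²(Δφ/2)+cosφ1·cosφ2·sin²(Δλ/2)=0.5070357063; c=2·atan2(√a, √(1-a))=1.584868204; dist=6371·c=10097.195 ≈ 10097.2 km; running total=10097.2 km
Leg 1 bearing: y=sinΔλ·cosφ2=0.54525368, x=cosφ1·sinφ2-sinφ1·cosφ2·cosΔλ=0.83815298; θ=atan2(y, x)=33.0457° ≈ 33.0°
Leg 2: φ1=0.3292773, φ2=0.3219661, Δφ=-0.0073112, Δλ=3.8332387 rad; a=sin²(Δφ/2)+cosφ1·cosφ2·sin²(Δλ/2)=0.7945238667; c=2·atan2(√a, √(1-a))=2.200676256; dist=6371·c=14020.508 ≈ 14020.5 km; running total=24117.7 km
Leg 2 bearing: y=sinΔλ·cosφ2=-0.60503225, x=cosφ1·sinφ2-sinφ1·cosφ2·cosΔλ=0.53568530; θ=atan2(y, x)=-48.4789° <0 so +360° → 311.5211° ≈ 311.5°
Leg 3: φ1=0.3219661, φ2=-1.2215507, Δφ=-1.5435168, Δλ=-0.2002975 rad; a=sin²(Δφ/2)+cosφ1·cosφ2·sin²(Δλ/2)=0.4896067940; c=2·atan2(√a, √(1-a))=1.550008418; dist=6371·c=9875.104 ≈ 9875.1 km; running total=33992.8 km
Leg 3 bearing: y=sinΔλ·cosφ2=-0.06808223, x=cosφ1·sinφ2-sinφ1·cosφ2·cosΔλ=-0.99746315; θ=atan2(y, x)=-176.0953° <0 so +360° → 183.9047° ≈ 183.9°
Leg 4: φ1=-1.2215507, φ2=-0.9486563, Δφ=0.2728944, Δλ=0.7837471 rad; a=sin²(Δφ/2)+cosφ1·cosφ2·sin²(Δλ/2)=0.0475905753; c=2·atan2(√a, √(1-a))=0.439842237; dist=6371·c=2802.235 ≈ 2802.2 km; running total=36795.0 km
Leg 4 bearing: y=sinΔλ·cosφ2=0.41140362, x=cosφ1·sinφ2-sinφ1·cosφ2·cosΔλ=0.10977209; θ=atan2(y, x)=75.0602° ≈ 75.1°
Leg 5: φ1=-0.9486563, φ2=-0.3387073, Δφ=0.6099489, Δλ=-2.6720659 rad; a=sin²(Δφ/2)+cosφ1·cosφ2·sin²(Δλ/2)=0.6100848474; c=2·atan2(√a, √(1-a))=1.792784757; dist=6371·c=11421.832 ≈ 11421.8 km; running total=48216.8 km
Leg 5 bearing: y=sinΔλ·cosφ2=-0.42675751, x=cosφ1·sinφ2-sinφ1·cosφ2·cosΔλ=-0.87715639; θ=atan2(y, x)=-154.0560° <0 so +360° → 205.9440° ≈ 205.9°
Leg 6: φ1=-0.3387073, φ2=-1.3856588, Δφ=-1.0469515, Δλ=3.4453498 rad; a=sin²(Δφ/2)+cosφ1·cosφ2·sin²(Δλ/2)=0.4195422871; c=2·atan2(√a, √(1-a))=1.409178231; dist=6371·c=8977.875 ≈ 8977.9 km; running total=57194.7 km
Leg 6 bearing: y=sinΔλ·cosφ2=-0.05506021, x=cosφ1·sinφ2-sinφ1·cosφ2·cosΔλ=-0.98543117; θ=atan2(y, x)=-176.8020° <0 so +360° → 183.1980° ≈ 183.2°

Leg 1: dist=10097.2 km, bearing=33.0°
Leg 2: dist=14020.5 km, bearing=311.5°
Leg 3: dist=9875.1 km, bearing=183.9°
Leg 4: dist=2802.2 km, bearing=75.1°
Leg 5: dist=11421.8 km, bearing=205.9°
Leg 6: dist=8977.9 km, bearing=183.2°
Total: 57194.7 km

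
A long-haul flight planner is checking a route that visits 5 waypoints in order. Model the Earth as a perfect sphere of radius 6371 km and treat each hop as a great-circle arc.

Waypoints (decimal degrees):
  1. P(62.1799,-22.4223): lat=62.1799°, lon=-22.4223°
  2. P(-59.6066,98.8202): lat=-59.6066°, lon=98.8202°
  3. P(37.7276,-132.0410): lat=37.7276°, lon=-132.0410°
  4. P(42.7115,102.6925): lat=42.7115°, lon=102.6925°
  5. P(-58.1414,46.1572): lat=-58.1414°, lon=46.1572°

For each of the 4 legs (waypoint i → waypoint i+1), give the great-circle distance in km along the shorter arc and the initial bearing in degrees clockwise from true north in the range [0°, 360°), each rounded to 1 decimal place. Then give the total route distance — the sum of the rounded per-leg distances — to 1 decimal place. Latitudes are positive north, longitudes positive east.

Leg 1: φ1=1.0852440, φ2=-1.0403314, Δφ=-2.1255754, Δλ=2.1160808 rad; a=sin²(Δφ/2)+cosφ1·cosφ2·sin²(Δλ/2)=0.9426694316; c=2·atan2(√a, √(1-a))=2.658018655; dist=6371·c=16934.237 ≈ 16934.2 km; running total=16934.2 km
Leg 1 bearing: y=sinΔλ·cosφ2=0.43256368, x=cosφ1·sinφ2-sinφ1·cosφ2·cosΔλ=-0.17048096; θ=atan2(y, x)=111.5103° ≈ 111.5°
Leg 2: φ1=-1.0403314, φ2=0.6584708, Δφ=1.6988023, Δλ=-4.0292881 rad; a=sin²(Δφ/2)+cosφ1·cosφ2·sin²(Δλ/2)=0.8901975297; c=2·atan2(√a, √(1-a))=2.466093700; dist=6371·c=15711.483 ≈ 15711.5 km; running total=32645.7 km
Leg 2 bearing: y=sinΔλ·cosφ2=0.61345957, x=cosφ1·sinφ2-sinφ1·cosφ2·cosΔλ=-0.12104095; θ=atan2(y, x)=101.1616° ≈ 101.2°
Leg 3: φ1=0.6584708, φ2=0.7454563, Δφ=0.0869855, Δλ=4.0968724 rad; a=sin²(Δφ/2)+cosφ1·cosφ2·sin²(Δλ/2)=0.4602436295; c=2·atan2(√a, √(1-a))=1.491199563; dist=6371·c=9500.432 ≈ 9500.4 km; running total=42146.1 km
Leg 3 bearing: y=sinΔλ·cosφ2=-0.59992848, x=cosφ1·sinφ2-sinφ1·cosφ2·cosΔλ=0.79609267; θ=atan2(y, x)=-37.0014° <0 so +360° → 322.9986° ≈ 323.0°
Leg 4: φ1=0.7454563, φ2=-1.0147589, Δφ=-1.7602152, Δλ=-0.9867271 rad; a=sin²(Δφ/2)+cosφ1·cosφ2·sin²(Δλ/2)=0.6811308219; c=2·atan2(√a, √(1-a))=1.941489537; dist=6371·c=12369.230 ≈ 12369.2 km; running total=54515.3 km
Leg 4 bearing: y=sinΔλ·cosφ2=-0.44032499, x=cosφ1·sinφ2-sinφ1·cosφ2·cosΔλ=-0.82151105; θ=atan2(y, x)=-151.8090° <0 so +360° → 208.1910° ≈ 208.2°

Leg 1: dist=16934.2 km, bearing=111.5°
Leg 2: dist=15711.5 km, bearing=101.2°
Leg 3: dist=9500.4 km, bearing=323.0°
Leg 4: dist=12369.2 km, bearing=208.2°
Total: 54515.3 km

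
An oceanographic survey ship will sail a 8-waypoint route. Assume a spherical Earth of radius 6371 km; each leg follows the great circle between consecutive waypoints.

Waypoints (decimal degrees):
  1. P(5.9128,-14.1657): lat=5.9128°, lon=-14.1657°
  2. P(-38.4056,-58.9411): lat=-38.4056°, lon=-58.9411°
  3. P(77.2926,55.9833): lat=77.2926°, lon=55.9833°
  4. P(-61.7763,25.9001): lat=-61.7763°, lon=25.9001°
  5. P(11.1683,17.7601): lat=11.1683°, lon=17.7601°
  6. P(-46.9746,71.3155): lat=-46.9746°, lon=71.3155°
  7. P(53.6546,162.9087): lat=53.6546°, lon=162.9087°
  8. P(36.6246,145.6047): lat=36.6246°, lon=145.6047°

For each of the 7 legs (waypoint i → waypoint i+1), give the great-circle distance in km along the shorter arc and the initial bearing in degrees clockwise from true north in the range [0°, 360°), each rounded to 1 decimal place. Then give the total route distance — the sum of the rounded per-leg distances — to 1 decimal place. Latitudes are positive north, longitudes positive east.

Leg 1: dist=6750.0 km, bearing=219.3°
Leg 2: dist=14759.8 km, bearing=15.8°
Leg 3: dist=15601.8 km, bearing=201.8°
Leg 4: dist=8142.2 km, bearing=351.7°
Leg 5: dist=8357.8 km, bearing=145.4°
Leg 6: dist=14107.9 km, bearing=47.8°
Leg 7: dist=2316.5 km, bearing=222.2°
Total: 70036.0 km

Leg 1: φ1=0.1031978, φ2=-0.6703042, Δφ=-0.7735020, Δλ=-0.7814782 rad; a=sin²(Δφ/2)+cosφ1·cosφ2·sin²(Δλ/2)=0.2553374458; c=2·atan2(√a, √(1-a))=1.059480610; dist=6371·c=6749.951 ≈ 6750.0 km; running total=6750.0 km
Leg 1 bearing: y=sinΔλ·cosφ2=-0.55193565, x=cosφ1·sinφ2-sinφ1·cosφ2·cosΔλ=-0.67522439; θ=atan2(y, x)=-140.7371° <0 so +360° → 219.2629° ≈ 219.3°
Leg 2: φ1=-0.6703042, φ2=1.3490104, Δφ=2.0193145, Δλ=2.0058092 rad; a=sin²(Δφ/2)+cosφ1·cosφ2·sin²(Δλ/2)=0.8393259183; c=2·atan2(√a, √(1-a))=2.316721817; dist=6371·c=14759.835 ≈ 14759.8 km; running total=21509.8 km
Leg 2 bearing: y=sinΔλ·cosφ2=0.19948501, x=cosφ1·sinφ2-sinφ1·cosφ2·cosΔλ=0.70685035; θ=atan2(y, x)=15.7600° ≈ 15.8°
Leg 3: φ1=1.3490104, φ2=-1.0781998, Δφ=-2.4272102, Δλ=-0.5250509 rad; a=sin²(Δφ/2)+cosφ1·cosφ2·sin²(Δλ/2)=0.8847553646; c=2·atan2(√a, √(1-a))=2.448871003; dist=6371·c=15601.757 ≈ 15601.8 km; running total=37111.6 km
Leg 3 bearing: y=sinΔλ·cosφ2=-0.23705211, x=cosφ1·sinφ2-sinφ1·cosφ2·cosΔλ=-0.59300888; θ=atan2(y, x)=-158.2112° <0 so +360° → 201.7888° ≈ 201.8°
Leg 4: φ1=-1.0781998, φ2=0.1949236, Δφ=1.2731234, Δλ=-0.1420698 rad; a=sin²(Δφ/2)+cosφ1·cosφ2·sin²(Δλ/2)=0.3556890688; c=2·atan2(√a, √(1-a))=1.278009196; dist=6371·c=8142.197 ≈ 8142.2 km; running total=45253.8 km
Leg 4 bearing: y=sinΔλ·cosφ2=-0.13891095, x=cosφ1·sinφ2-sinφ1·cosφ2·cosΔλ=0.94731260; θ=atan2(y, x)=-8.3422° <0 so +360° → 351.6578° ≈ 351.7°
Leg 5: φ1=0.1949236, φ2=-0.8198614, Δφ=-1.0147850, Δλ=0.9347181 rad; a=sin²(Δφ/2)+cosφ1·cosφ2·sin²(Δλ/2)=0.3719719985; c=2·atan2(√a, √(1-a))=1.311856359; dist=6371·c=8357.837 ≈ 8357.8 km; running total=53611.6 km
Leg 5 bearing: y=sinΔλ·cosφ2=0.54888181, x=cosφ1·sinφ2-sinφ1·cosφ2·cosΔλ=-0.79571608; θ=atan2(y, x)=145.4022° ≈ 145.4°
Leg 6: φ1=-0.8198614, φ2=0.9364494, Δφ=1.7563109, Δλ=1.5986029 rad; a=sin²(Δφ/2)+cosφ1·cosφ2·sin²(Δλ/2)=0.8000373777; c=2·atan2(√a, √(1-a))=2.214390883; dist=6371·c=14107.884 ≈ 14107.9 km; running total=67719.5 km
Leg 6 bearing: y=sinΔλ·cosφ2=0.59242249, x=cosφ1·sinφ2-sinφ1·cosφ2·cosΔλ=0.53753687; θ=atan2(y, x)=47.7808° ≈ 47.8°
Leg 7: φ1=0.9364494, φ2=0.6392199, Δφ=-0.2972296, Δλ=-0.3020118 rad; a=sin²(Δφ/2)+cosφ1·cosφ2·sin²(Δλ/2)=0.0326879390; c=2·atan2(√a, √(1-a))=0.363595649; dist=6371·c=2316.468 ≈ 2316.5 km; running total=70036.0 km
Leg 7 bearing: y=sinΔλ·cosφ2=-0.23871509, x=cosφ1·sinφ2-sinφ1·cosφ2·cosΔλ=-0.26361497; θ=atan2(y, x)=-137.8378° <0 so +360° → 222.1622° ≈ 222.2°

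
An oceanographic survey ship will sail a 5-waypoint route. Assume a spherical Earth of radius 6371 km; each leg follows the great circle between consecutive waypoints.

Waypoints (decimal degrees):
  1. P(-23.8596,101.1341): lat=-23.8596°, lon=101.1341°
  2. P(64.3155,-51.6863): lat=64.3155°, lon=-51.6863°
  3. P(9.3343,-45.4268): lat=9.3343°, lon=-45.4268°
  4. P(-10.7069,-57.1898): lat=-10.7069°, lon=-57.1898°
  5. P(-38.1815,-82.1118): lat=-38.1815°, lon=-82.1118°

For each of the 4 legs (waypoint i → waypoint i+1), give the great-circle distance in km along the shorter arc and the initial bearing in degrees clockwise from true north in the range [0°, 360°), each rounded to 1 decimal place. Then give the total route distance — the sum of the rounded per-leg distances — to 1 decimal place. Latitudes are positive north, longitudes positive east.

Leg 1: dist=15102.3 km, bearing=343.5°
Leg 2: dist=6133.4 km, bearing=172.5°
Leg 3: dist=2580.5 km, bearing=210.6°
Leg 4: dist=3934.5 km, bearing=214.9°
Total: 27750.7 km

Leg 1: φ1=-0.4164286, φ2=1.1225172, Δφ=1.5389458, Δλ=-2.6672191 rad; a=sin²(Δφ/2)+cosφ1·cosφ2·sin²(Δλ/2)=0.8585687376; c=2·atan2(√a, √(1-a))=2.370482593; dist=6371·c=15102.345 ≈ 15102.3 km; running total=15102.3 km
Leg 1 bearing: y=sinΔλ·cosφ2=-0.19797597, x=cosφ1·sinφ2-sinφ1·cosφ2·cosΔλ=0.66822104; θ=atan2(y, x)=-16.5031° <0 so +360° → 343.4969° ≈ 343.5°
Leg 2: φ1=1.1225172, φ2=0.1629143, Δφ=-0.9596030, Δλ=0.1092489 rad; a=sin²(Δφ/2)+cosφ1·cosφ2·sin²(Δλ/2)=0.2143522511; c=2·atan2(√a, √(1-a))=0.962712895; dist=6371·c=6133.444 ≈ 6133.4 km; running total=21235.7 km
Leg 2 bearing: y=sinΔλ·cosφ2=0.10758798, x=cosφ1·sinφ2-sinφ1·cosφ2·cosΔλ=-0.81366226; θ=atan2(y, x)=172.4677° ≈ 172.5°
Leg 3: φ1=0.1629143, φ2=-0.1868707, Δφ=-0.3497849, Δλ=-0.2053031 rad; a=sin²(Δφ/2)+cosφ1·cosφ2·sin²(Δλ/2)=0.0404577349; c=2·atan2(√a, √(1-a))=0.405045343; dist=6371·c=2580.544 ≈ 2580.5 km; running total=23816.2 km
Leg 3 bearing: y=sinΔλ·cosφ2=-0.20031470, x=cosφ1·sinφ2-sinφ1·cosφ2·cosΔλ=-0.33934886; θ=atan2(y, x)=-149.4470° <0 so +360° → 210.5530° ≈ 210.6°
Leg 4: φ1=-0.1868707, φ2=-0.6663929, Δφ=-0.4795222, Δλ=-0.4349710 rad; a=sin²(Δφ/2)+cosφ1·cosφ2·sin²(Δλ/2)=0.0923530190; c=2·atan2(√a, √(1-a))=0.617559648; dist=6371·c=3934.473 ≈ 3934.5 km; running total=27750.7 km
Leg 4 bearing: y=sinΔλ·cosφ2=-0.33123169, x=cosφ1·sinφ2-sinφ1·cosφ2·cosΔλ=-0.47495402; θ=atan2(y, x)=-145.1082° <0 so +360° → 214.8918° ≈ 214.9°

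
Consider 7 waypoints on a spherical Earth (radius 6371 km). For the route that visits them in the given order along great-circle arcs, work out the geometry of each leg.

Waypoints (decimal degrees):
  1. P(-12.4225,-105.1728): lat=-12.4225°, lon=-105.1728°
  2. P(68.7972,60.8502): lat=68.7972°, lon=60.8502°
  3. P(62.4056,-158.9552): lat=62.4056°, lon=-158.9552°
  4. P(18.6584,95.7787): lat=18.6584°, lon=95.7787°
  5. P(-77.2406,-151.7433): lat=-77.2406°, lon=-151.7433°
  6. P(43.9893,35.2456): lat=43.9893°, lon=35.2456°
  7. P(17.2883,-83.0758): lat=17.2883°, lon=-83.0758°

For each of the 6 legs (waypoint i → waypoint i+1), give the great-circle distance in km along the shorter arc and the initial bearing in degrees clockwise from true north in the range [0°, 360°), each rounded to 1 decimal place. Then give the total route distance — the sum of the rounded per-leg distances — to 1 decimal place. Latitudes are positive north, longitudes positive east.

Leg 1: dist=13666.8 km, bearing=6.0°
Leg 2: dist=5089.3 km, bearing=24.4°
Leg 3: dist=8932.2 km, bearing=292.0°
Leg 4: dist=12574.0 km, bearing=167.2°
Leg 5: dist=16304.0 km, bearing=189.2°
Leg 6: dist=10770.8 km, bearing=302.2°
Total: 67337.1 km

Leg 1: φ1=-0.2168135, φ2=1.2007377, Δφ=1.4175512, Δλ=2.8976480 rad; a=sin²(Δφ/2)+cosφ1·cosφ2·sin²(Δλ/2)=0.7716509657; c=2·atan2(√a, √(1-a))=2.145161491; dist=6371·c=13666.824 ≈ 13666.8 km; running total=13666.8 km
Leg 1 bearing: y=sinΔλ·cosφ2=0.08735505, x=cosφ1·sinφ2-sinφ1·cosφ2·cosΔλ=0.83498030; θ=atan2(y, x)=5.9725° ≈ 6.0°
Leg 2: φ1=1.2007377, φ2=1.0891832, Δφ=-0.1115545, Δλ=-3.8363279 rad; a=sin²(Δφ/2)+cosφ1·cosφ2·sin²(Δλ/2)=0.1512222156; c=2·atan2(√a, √(1-a))=0.798816002; dist=6371·c=5089.257 ≈ 5089.3 km; running total=18756.1 km
Leg 2 bearing: y=sinΔλ·cosφ2=0.29653838, x=cosφ1·sinφ2-sinφ1·cosφ2·cosΔλ=0.65228921; θ=atan2(y, x)=24.4471° ≈ 24.4°
Leg 3: φ1=1.0891832, φ2=0.3256505, Δφ=-0.7635327, Δλ=4.4459453 rad; a=sin²(Δφ/2)+cosφ1·cosφ2·sin²(Δλ/2)=0.4160103474; c=2·atan2(√a, √(1-a))=1.402016839; dist=6371·c=8932.249 ≈ 8932.2 km; running total=27688.3 km
Leg 3 bearing: y=sinΔλ·cosφ2=-0.91401075, x=cosφ1·sinφ2-sinφ1·cosφ2·cosΔλ=0.36927943; θ=atan2(y, x)=-68.0003° <0 so +360° → 291.9997° ≈ 292.0°
Leg 4: φ1=0.3256505, φ2=-1.3481028, Δφ=-1.6737533, Δλ=-4.3200739 rad; a=sin²(Δφ/2)+cosφ1·cosφ2·sin²(Δλ/2)=0.6960135865; c=2·atan2(√a, √(1-a))=1.973630448; dist=6371·c=12574.000 ≈ 12574.0 km; running total=40262.3 km
Leg 4 bearing: y=sinΔλ·cosφ2=0.20407811, x=cosφ1·sinφ2-sinφ1·cosφ2·cosΔλ=-0.89703223; θ=atan2(y, x)=167.1832° ≈ 167.2°
Leg 5: φ1=-1.3481028, φ2=0.7677581, Δφ=2.1158609, Δλ=3.2635720 rad; a=sin²(Δφ/2)+cosφ1·cosφ2·sin²(Δλ/2)=0.9175465230; c=2·atan2(√a, √(1-a))=2.559098231; dist=6371·c=16304.015 ≈ 16304.0 km; running total=56566.3 km
Leg 5 bearing: y=sinΔλ·cosφ2=-0.08754293, x=cosφ1·sinφ2-sinφ1·cosφ2·cosΔλ=-0.54309837; θ=atan2(y, x)=-170.8432° <0 so +360° → 189.1568° ≈ 189.2°
Leg 6: φ1=0.7677581, φ2=0.3017378, Δφ=-0.4660204, Δλ=-2.0650980 rad; a=sin²(Δφ/2)+cosφ1·cosφ2·sin²(Δλ/2)=0.5597546504; c=2·atan2(√a, √(1-a))=1.690591953; dist=6371·c=10770.761 ≈ 10770.8 km; running total=67337.1 km
Leg 6 bearing: y=sinΔλ·cosφ2=-0.84052958, x=cosφ1·sinφ2-sinφ1·cosφ2·cosΔλ=0.52841986; θ=atan2(y, x)=-57.8435° <0 so +360° → 302.1565° ≈ 302.2°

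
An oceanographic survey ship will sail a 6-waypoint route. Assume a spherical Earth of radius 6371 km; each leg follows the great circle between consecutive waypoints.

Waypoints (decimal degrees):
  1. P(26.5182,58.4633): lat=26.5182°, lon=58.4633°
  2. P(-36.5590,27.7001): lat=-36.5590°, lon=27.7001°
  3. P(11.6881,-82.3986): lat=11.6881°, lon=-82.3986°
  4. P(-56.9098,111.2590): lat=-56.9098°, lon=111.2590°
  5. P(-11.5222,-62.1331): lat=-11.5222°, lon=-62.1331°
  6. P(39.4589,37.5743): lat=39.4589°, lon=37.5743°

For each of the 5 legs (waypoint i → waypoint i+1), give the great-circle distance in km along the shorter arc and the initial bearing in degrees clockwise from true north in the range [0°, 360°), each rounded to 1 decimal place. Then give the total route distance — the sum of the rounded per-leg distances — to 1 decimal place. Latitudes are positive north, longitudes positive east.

Leg 1: dist=7718.2 km, bearing=206.0°
Leg 2: dist=12566.7 km, bearing=267.7°
Leg 3: dist=14852.4 km, bearing=190.2°
Leg 4: dist=12381.5 km, bearing=187.0°
Leg 5: dist=11647.0 km, bearing=51.9°
Total: 59165.8 km

Leg 1: φ1=0.4628299, φ2=-0.6380749, Δφ=-1.1009048, Δλ=-0.5369191 rad; a=sin²(Δφ/2)+cosφ1·cosφ2·sin²(Δλ/2)=0.3241724499; c=2·atan2(√a, √(1-a))=1.211457784; dist=6371·c=7718.198 ≈ 7718.2 km; running total=7718.2 km
Leg 1 bearing: y=sinΔλ·cosφ2=-0.41085209, x=cosφ1·sinφ2-sinφ1·cosφ2·cosΔλ=-0.84115352; θ=atan2(y, x)=-153.9673° <0 so +360° → 206.0327° ≈ 206.0°
Leg 2: φ1=-0.6380749, φ2=0.2039958, Δφ=0.8420707, Δλ=-1.9215848 rad; a=sin²(Δφ/2)+cosφ1·cosφ2·sin²(Δλ/2)=0.6954855936; c=2·atan2(√a, √(1-a))=1.972482859; dist=6371·c=12566.688 ≈ 12566.7 km; running total=20284.9 km
Leg 2 bearing: y=sinΔλ·cosφ2=-0.91962968, x=cosφ1·sinφ2-sinφ1·cosφ2·cosΔλ=-0.03771976; θ=atan2(y, x)=-92.3487° <0 so +360° → 267.6513° ≈ 267.7°
Leg 3: φ1=0.2039958, φ2=-0.9932634, Δφ=-1.1972592, Δλ=3.3799627 rad; a=sin²(Δφ/2)+cosφ1·cosφ2·sin²(Δλ/2)=0.8446240270; c=2·atan2(√a, √(1-a))=2.331247020; dist=6371·c=14852.375 ≈ 14852.4 km; running total=35137.3 km
Leg 3 bearing: y=sinΔλ·cosφ2=-0.12891128, x=cosφ1·sinφ2-sinφ1·cosφ2·cosΔλ=-0.71296494; θ=atan2(y, x)=-169.7511° <0 so +360° → 190.2489° ≈ 190.2°
Leg 4: φ1=-0.9932634, φ2=-0.2011003, Δφ=0.7921631, Δλ=-3.0262630 rad; a=sin²(Δφ/2)+cosφ1·cosφ2·sin²(Δλ/2)=0.6820257237; c=2·atan2(√a, √(1-a))=1.943410488; dist=6371·c=12381.468 ≈ 12381.5 km; running total=47518.8 km
Leg 4 bearing: y=sinΔλ·cosφ2=-0.11275507, x=cosφ1·sinφ2-sinφ1·cosφ2·cosΔλ=-0.92452844; θ=atan2(y, x)=-173.0466° <0 so +360° → 186.9534° ≈ 187.0°
Leg 5: φ1=-0.2011003, φ2=0.6886877, Δφ=0.8897881, Δλ=1.7402224 rad; a=sin²(Δφ/2)+cosφ1·cosφ2·sin²(Δλ/2)=0.6272533031; c=2·atan2(√a, √(1-a))=1.828133802; dist=6371·c=11647.040 ≈ 11647.0 km; running total=59165.8 km
Leg 5 bearing: y=sinΔλ·cosφ2=0.76102578, x=cosφ1·sinφ2-sinφ1·cosφ2·cosΔλ=0.59671279; θ=atan2(y, x)=51.9004° ≈ 51.9°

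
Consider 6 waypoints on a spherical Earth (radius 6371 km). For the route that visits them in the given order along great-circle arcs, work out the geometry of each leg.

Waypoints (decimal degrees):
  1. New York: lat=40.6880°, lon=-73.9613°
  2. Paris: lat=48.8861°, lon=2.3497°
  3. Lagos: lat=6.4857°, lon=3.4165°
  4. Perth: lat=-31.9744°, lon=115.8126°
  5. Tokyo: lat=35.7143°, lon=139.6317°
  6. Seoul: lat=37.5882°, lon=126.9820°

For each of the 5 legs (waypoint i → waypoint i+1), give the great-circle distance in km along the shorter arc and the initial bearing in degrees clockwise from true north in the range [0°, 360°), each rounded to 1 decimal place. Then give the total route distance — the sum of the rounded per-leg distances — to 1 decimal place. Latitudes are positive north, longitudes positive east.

Leg 1: φ1=0.7101396, φ2=0.8532234, Δφ=0.1430838, Δλ=1.3318782 rad; a=sin²(Δφ/2)+cosφ1·cosφ2·sin²(Δλ/2)=0.1954149909; c=2·atan2(√a, √(1-a))=0.915782740; dist=6371·c=5834.452 ≈ 5834.5 km; running total=5834.5 km
Leg 1 bearing: y=sinΔλ·cosφ2=0.63887982, x=cosφ1·sinφ2-sinφ1·cosφ2·cosΔλ=0.46983450; θ=atan2(y, x)=53.6691° ≈ 53.7°
Leg 2: φ1=0.8532234, φ2=0.1131968, Δφ=-0.7400266, Δλ=0.0186192 rad; a=sin²(Δφ/2)+cosφ1·cosφ2·sin²(Δλ/2)=0.1308313066; c=2·atan2(√a, √(1-a))=0.740194513; dist=6371·c=4715.779 ≈ 4715.8 km; running total=10550.3 km
Leg 2 bearing: y=sinΔλ·cosφ2=0.01849894, x=cosφ1·sinφ2-sinφ1·cosφ2·cosΔλ=-0.67417779; θ=atan2(y, x)=178.4282° ≈ 178.4°
Leg 3: φ1=0.1131968, φ2=-0.5580586, Δφ=-0.6712554, Δλ=1.9616820 rad; a=sin²(Δφ/2)+cosφ1·cosφ2·sin²(Δλ/2)=0.6904743455; c=2·atan2(√a, √(1-a))=1.961618467; dist=6371·c=12497.471 ≈ 12497.5 km; running total=23047.8 km
Leg 3 bearing: y=sinΔλ·cosφ2=0.78430033, x=cosφ1·sinφ2-sinφ1·cosφ2·cosΔλ=-0.48964383; θ=atan2(y, x)=121.9768° ≈ 122.0°
Leg 4: φ1=-0.5580586, φ2=0.6233321, Δφ=1.1813907, Δλ=0.4157217 rad; a=sin²(Δφ/2)+cosφ1·cosφ2·sin²(Δλ/2)=0.3395129899; c=2·atan2(√a, √(1-a))=1.244038582; dist=6371·c=7925.770 ≈ 7925.8 km; running total=30973.6 km
Leg 4 bearing: y=sinΔλ·cosφ2=0.32790133, x=cosφ1·sinφ2-sinφ1·cosφ2·cosΔλ=0.88851359; θ=atan2(y, x)=20.2563° ≈ 20.3°
Leg 5: φ1=0.6233321, φ2=0.6560378, Δφ=0.0327057, Δλ=-0.2207789 rad; a=sin²(Δφ/2)+cosφ1·cosφ2·sin²(Δλ/2)=0.0080758639; c=2·atan2(√a, √(1-a))=0.179974419; dist=6371·c=1146.617 ≈ 1146.6 km; running total=32120.2 km
Leg 5 bearing: y=sinΔλ·cosφ2=-0.17353078, x=cosφ1·sinφ2-sinφ1·cosφ2·cosΔλ=0.04392772; θ=atan2(y, x)=-75.7945° <0 so +360° → 284.2055° ≈ 284.2°

Leg 1: dist=5834.5 km, bearing=53.7°
Leg 2: dist=4715.8 km, bearing=178.4°
Leg 3: dist=12497.5 km, bearing=122.0°
Leg 4: dist=7925.8 km, bearing=20.3°
Leg 5: dist=1146.6 km, bearing=284.2°
Total: 32120.2 km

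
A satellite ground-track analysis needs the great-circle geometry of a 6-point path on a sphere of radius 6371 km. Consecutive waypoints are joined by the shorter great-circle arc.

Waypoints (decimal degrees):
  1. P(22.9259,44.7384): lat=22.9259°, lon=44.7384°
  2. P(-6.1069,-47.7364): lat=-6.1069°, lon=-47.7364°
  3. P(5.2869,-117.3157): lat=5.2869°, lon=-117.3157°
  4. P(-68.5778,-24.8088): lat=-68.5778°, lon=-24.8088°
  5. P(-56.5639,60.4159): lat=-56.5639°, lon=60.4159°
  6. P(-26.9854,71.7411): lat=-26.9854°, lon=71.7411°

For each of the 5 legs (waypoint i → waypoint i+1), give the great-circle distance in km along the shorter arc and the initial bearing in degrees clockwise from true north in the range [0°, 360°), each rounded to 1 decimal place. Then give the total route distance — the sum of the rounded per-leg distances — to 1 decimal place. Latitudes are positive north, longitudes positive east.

Leg 1: dist=10524.1 km, bearing=265.3°
Leg 2: dist=7826.8 km, bearing=277.8°
Leg 3: dist=10656.5 km, bearing=158.5°
Leg 4: dist=4167.2 km, bearing=115.5°
Leg 5: dist=3410.3 km, bearing=20.1°
Total: 36584.9 km

Leg 1: φ1=0.4001324, φ2=-0.1065855, Δφ=-0.5067180, Δλ=-1.6139897 rad; a=sin²(Δφ/2)+cosφ1·cosφ2·sin²(Δλ/2)=0.5404921343; c=2·atan2(√a, √(1-a))=1.651869380; dist=6371·c=10524.060 ≈ 10524.1 km; running total=10524.1 km
Leg 1 bearing: y=sinΔλ·cosφ2=-0.99339774, x=cosφ1·sinφ2-sinφ1·cosφ2·cosΔλ=-0.08125561; θ=atan2(y, x)=-94.6761° <0 so +360° → 265.3239° ≈ 265.3°
Leg 2: φ1=-0.1065855, φ2=0.0922738, Δφ=0.1988593, Δλ=-1.2143879 rad; a=sin²(Δφ/2)+cosφ1·cosφ2·sin²(Δλ/2)=0.3321739008; c=2·atan2(√a, √(1-a))=1.228498817; dist=6371·c=7826.766 ≈ 7826.8 km; running total=18350.9 km
Leg 2 bearing: y=sinΔλ·cosφ2=-0.93316914, x=cosφ1·sinφ2-sinφ1·cosφ2·cosΔλ=0.12858056; θ=atan2(y, x)=-82.1547° <0 so +360° → 277.8453° ≈ 277.8°
Leg 3: φ1=0.0922738, φ2=-1.1969084, Δφ=-1.2891822, Δλ=1.6145500 rad; a=sin²(Δφ/2)+cosφ1·cosφ2·sin²(Δλ/2)=0.5508422944; c=2·atan2(√a, √(1-a))=1.672656968; dist=6371·c=10656.498 ≈ 10656.5 km; running total=29007.4 km
Leg 3 bearing: y=sinΔλ·cosφ2=0.36488796, x=cosφ1·sinφ2-sinφ1·cosφ2·cosΔλ=-0.92548205; θ=atan2(y, x)=158.4823° ≈ 158.5°
Leg 4: φ1=-1.1969084, φ2=-0.9872263, Δφ=0.2096821, Δλ=1.4874516 rad; a=sin²(Δφ/2)+cosφ1·cosφ2·sin²(Δλ/2)=0.1031987950; c=2·atan2(√a, √(1-a))=0.654089219; dist=6371·c=4167.202 ≈ 4167.2 km; running total=33174.6 km
Leg 4 bearing: y=sinΔλ·cosφ2=0.54909401, x=cosφ1·sinφ2-sinφ1·cosφ2·cosΔλ=-0.26208966; θ=atan2(y, x)=115.5157° ≈ 115.5°
Leg 5: φ1=-0.9872263, φ2=-0.4709841, Δφ=0.5162422, Δλ=0.1976620 rad; a=sin²(Δφ/2)+cosφ1·cosφ2·sin²(Δλ/2)=0.0699403119; c=2·atan2(√a, √(1-a))=0.535292672; dist=6371·c=3410.3496 ≈ 3410.3 km; running total=36584.9 km
Leg 5 bearing: y=sinΔλ·cosφ2=0.17499628, x=cosφ1·sinφ2-sinφ1·cosφ2·cosΔλ=0.47913564; θ=atan2(y, x)=20.0639° ≈ 20.1°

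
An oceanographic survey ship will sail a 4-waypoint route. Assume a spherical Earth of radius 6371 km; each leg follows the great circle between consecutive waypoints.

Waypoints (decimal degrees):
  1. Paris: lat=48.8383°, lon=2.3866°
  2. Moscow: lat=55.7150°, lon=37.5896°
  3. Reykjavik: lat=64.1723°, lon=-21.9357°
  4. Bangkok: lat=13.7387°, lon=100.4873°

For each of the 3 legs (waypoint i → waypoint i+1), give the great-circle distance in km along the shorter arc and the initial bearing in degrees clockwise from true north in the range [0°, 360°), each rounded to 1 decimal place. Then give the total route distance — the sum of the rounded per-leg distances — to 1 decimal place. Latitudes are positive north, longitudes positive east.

Leg 1: φ1=0.8523891, φ2=0.9724102, Δφ=0.1200211, Δλ=0.6144083 rad; a=sin²(Δφ/2)+cosφ1·cosφ2·sin²(Δλ/2)=0.0375004722; c=2·atan2(√a, √(1-a))=0.389763218; dist=6371·c=2483.181 ≈ 2483.2 km; running total=2483.2 km
Leg 1 bearing: y=sinΔλ·cosφ2=0.32473405, x=cosφ1·sinφ2-sinφ1·cosφ2·cosΔλ=0.19729304; θ=atan2(y, x)=58.7191° ≈ 58.7°
Leg 2: φ1=0.9724102, φ2=1.1200179, Δφ=0.1476077, Δλ=-1.0389125 rad; a=sin²(Δφ/2)+cosφ1·cosφ2·sin²(Δλ/2)=0.0659125775; c=2·atan2(√a, √(1-a))=0.519283755; dist=6371·c=3308.357 ≈ 3308.4 km; running total=5791.6 km
Leg 2 bearing: y=sinΔλ·cosφ2=-0.37548040, x=cosφ1·sinφ2-sinφ1·cosφ2·cosΔλ=0.32447944; θ=atan2(y, x)=-49.1674° <0 so +360° → 310.8326° ≈ 310.8°
Leg 3: φ1=1.1200179, φ2=0.2397855, Δφ=-0.8802324, Δλ=2.1366844 rad; a=sin²(Δφ/2)+cosφ1·cosφ2·sin²(Δλ/2)=0.5065677461; c=2·atan2(√a, √(1-a))=1.583932197; dist=6371·c=10091.232 ≈ 10091.2 km; running total=15882.8 km
Leg 3 bearing: y=sinΔλ·cosφ2=0.81996179, x=cosφ1·sinφ2-sinφ1·cosφ2·cosΔλ=0.57226752; θ=atan2(y, x)=55.0881° ≈ 55.1°

Leg 1: dist=2483.2 km, bearing=58.7°
Leg 2: dist=3308.4 km, bearing=310.8°
Leg 3: dist=10091.2 km, bearing=55.1°
Total: 15882.8 km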